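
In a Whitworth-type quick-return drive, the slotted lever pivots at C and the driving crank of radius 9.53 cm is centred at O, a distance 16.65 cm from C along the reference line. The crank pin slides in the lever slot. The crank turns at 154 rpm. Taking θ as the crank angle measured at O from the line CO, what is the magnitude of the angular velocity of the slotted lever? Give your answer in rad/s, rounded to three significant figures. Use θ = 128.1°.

ω = 16.13 rad/s (from 154 rpm).
Crank pin A relative to C: A = (d + r cosθ, r sinθ); lever angle φ = atan2(r sinθ, d + r cosθ).
Differentiating tanφ: φ̇ = rω(d cosθ + r)/(d² + r² + 2dr cosθ).
d² + r² + 2dr cosθ = |CA|² = 0.0172228 m²;  d cosθ + r = -0.0074365 m.
|ω_lever| = |0.0953·16.13·-0.0074365| / 0.0172228 = 0.6636 rad/s.

0.664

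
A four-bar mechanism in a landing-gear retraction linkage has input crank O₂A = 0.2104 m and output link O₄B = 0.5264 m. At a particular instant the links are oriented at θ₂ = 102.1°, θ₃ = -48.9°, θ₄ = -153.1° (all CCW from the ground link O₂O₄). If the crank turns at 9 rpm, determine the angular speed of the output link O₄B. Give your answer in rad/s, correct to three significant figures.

0.188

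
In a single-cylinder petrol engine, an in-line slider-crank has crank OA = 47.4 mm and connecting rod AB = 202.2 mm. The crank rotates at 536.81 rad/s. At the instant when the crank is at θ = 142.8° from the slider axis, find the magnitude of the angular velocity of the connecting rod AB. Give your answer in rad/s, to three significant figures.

ω = 536.8 rad/s
The rod makes angle φ with the slider axis where L sinφ = r sinθ; differentiating, L cosφ·φ̇ = r ω cosθ.
L cosφ = √(L² − r² sin²θ) = 0.20016 m.
|ω_rod| = r ω |cosθ| / √(L² − r² sin²θ) = 0.0474·536.8·0.79653/0.20016 = 101.26 rad/s.

101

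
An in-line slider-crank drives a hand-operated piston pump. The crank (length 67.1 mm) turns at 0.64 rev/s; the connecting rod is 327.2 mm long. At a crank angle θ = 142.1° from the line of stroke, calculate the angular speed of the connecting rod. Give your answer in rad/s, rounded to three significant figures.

ω = 4.021 rad/s (converted from 0.64 rev/s).
The rod makes angle φ with the slider axis where L sinφ = r sinθ; differentiating, L cosφ·φ̇ = r ω cosθ.
L cosφ = √(L² − r² sin²θ) = 0.32459 m.
|ω_rod| = r ω |cosθ| / √(L² − r² sin²θ) = 0.0671·4.021·0.78908/0.32459 = 0.65594 rad/s.

0.656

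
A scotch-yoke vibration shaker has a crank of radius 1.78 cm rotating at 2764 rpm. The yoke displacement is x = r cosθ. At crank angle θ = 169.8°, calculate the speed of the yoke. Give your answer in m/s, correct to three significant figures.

0.912

ω = 289.4 rad/s (from 2764 rpm).
x = r cosθ ⇒ ẋ = −rω sinθ.
|v| = rω|sinθ| = 0.0178·289.4·|sin 169.8°| = 0.91236 m/s.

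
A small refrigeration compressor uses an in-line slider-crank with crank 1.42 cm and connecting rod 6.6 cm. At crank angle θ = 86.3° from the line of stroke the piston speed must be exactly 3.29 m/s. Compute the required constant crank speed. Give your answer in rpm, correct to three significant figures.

For an in-line slider-crank, |v_piston| = rω|sinθ|·[1 + r cosθ/√(L² − r² sin²θ)].
With r = 0.0142 m, L = 0.066 m, θ = 86.3°: the bracketed kinematic factor |dx/dθ| = 0.014372 m.
ω = v/|dx/dθ| = 3.29/0.014372 = 228.92 rad/s.
N = 60ω/(2π) = 2186 rpm.

2190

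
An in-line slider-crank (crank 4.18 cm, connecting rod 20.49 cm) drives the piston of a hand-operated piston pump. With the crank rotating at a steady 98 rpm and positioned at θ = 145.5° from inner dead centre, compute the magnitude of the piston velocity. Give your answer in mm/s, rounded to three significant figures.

ω = 2π·98/60 = 10.26 rad/s
For an in-line slider-crank, x = r cosθ + √(L² − r² sin²θ), so v = −rω sinθ·[1 + r cosθ/√(L² − r² sin²θ)].
With r = 0.0418 m, L = 0.2049 m, θ = 145.5°: √(L² − r² sin²θ) = 0.20353 m.
v = −0.0418·10.26·0.56641·[1 + 0.0418·-0.82413/0.20353] = -0.20185 m/s.
|v| = 0.20185 m/s = 201.85 mm/s.

202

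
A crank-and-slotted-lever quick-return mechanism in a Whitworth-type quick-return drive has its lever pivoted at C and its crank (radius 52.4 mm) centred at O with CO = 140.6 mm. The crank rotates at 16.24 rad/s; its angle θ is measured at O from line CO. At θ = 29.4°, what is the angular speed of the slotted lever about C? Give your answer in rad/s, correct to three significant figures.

4.21

ω = 16.24 rad/s
Crank pin A relative to C: A = (d + r cosθ, r sinθ); lever angle φ = atan2(r sinθ, d + r cosθ).
Differentiating tanφ: φ̇ = rω(d cosθ + r)/(d² + r² + 2dr cosθ).
d² + r² + 2dr cosθ = |CA|² = 0.0353514 m²;  d cosθ + r = +0.17489 m.
|ω_lever| = |0.0524·16.24·+0.17489| / 0.0353514 = 4.21 rad/s.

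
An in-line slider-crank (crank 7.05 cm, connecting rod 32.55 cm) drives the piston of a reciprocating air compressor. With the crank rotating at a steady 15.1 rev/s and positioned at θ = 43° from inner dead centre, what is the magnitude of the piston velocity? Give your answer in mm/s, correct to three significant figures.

ω = 2π·15.1 = 94.88 rad/s
For an in-line slider-crank, x = r cosθ + √(L² − r² sin²θ), so v = −rω sinθ·[1 + r cosθ/√(L² − r² sin²θ)].
With r = 0.0705 m, L = 0.3255 m, θ = 43°: √(L² − r² sin²θ) = 0.32193 m.
v = −0.0705·94.88·0.68200·[1 + 0.0705·0.73135/0.32193] = -5.2923 m/s.
|v| = 5.2923 m/s = 5292.3 mm/s.

5290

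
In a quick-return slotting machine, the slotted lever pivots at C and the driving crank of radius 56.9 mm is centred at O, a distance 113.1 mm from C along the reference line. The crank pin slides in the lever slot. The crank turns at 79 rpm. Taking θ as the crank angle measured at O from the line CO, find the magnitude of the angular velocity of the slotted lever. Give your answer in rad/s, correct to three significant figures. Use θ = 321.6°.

ω = 8.273 rad/s (from 79 rpm).
Crank pin A relative to C: A = (d + r cosθ, r sinθ); lever angle φ = atan2(r sinθ, d + r cosθ).
Differentiating tanφ: φ̇ = rω(d cosθ + r)/(d² + r² + 2dr cosθ).
d² + r² + 2dr cosθ = |CA|² = 0.026116 m²;  d cosθ + r = +0.14554 m.
|ω_lever| = |0.0569·8.273·+0.14554| / 0.026116 = 2.6232 rad/s.

2.62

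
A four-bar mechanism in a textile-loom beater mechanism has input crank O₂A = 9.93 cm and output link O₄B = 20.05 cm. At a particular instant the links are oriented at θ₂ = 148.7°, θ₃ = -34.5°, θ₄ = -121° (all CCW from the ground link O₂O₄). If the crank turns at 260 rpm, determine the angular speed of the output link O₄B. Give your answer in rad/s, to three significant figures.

ω₂ = 27.23 rad/s (from 260 rpm).
Differentiating the loop-closure r₂e^{iθ₂}+r₃e^{iθ₃}=r₁+r₄e^{iθ₄} gives r₂ω₂e^{iθ₂}+r₃ω₃e^{iθ₃}=r₄ω₄e^{iθ₄}.
Eliminating the other unknown: ω₄ = r₂ω₂ sin(θ₂−θ₃) / [r₄ sin(θ₄−θ₃)].
Numerator sine = -0.05582; denominator sine = -0.99813.
Result = 0.0993·27.23·(-0.05582) / (0.2005·(-0.99813)) = +0.75414 rad/s; magnitude 0.75414 rad/s.

0.754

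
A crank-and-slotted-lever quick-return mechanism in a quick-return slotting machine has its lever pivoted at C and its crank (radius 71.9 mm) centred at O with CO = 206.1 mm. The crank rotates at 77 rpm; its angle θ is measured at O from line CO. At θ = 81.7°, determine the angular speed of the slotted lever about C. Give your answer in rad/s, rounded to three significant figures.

1.13

ω = 8.063 rad/s (from 77 rpm).
Crank pin A relative to C: A = (d + r cosθ, r sinθ); lever angle φ = atan2(r sinθ, d + r cosθ).
Differentiating tanφ: φ̇ = rω(d cosθ + r)/(d² + r² + 2dr cosθ).
d² + r² + 2dr cosθ = |CA|² = 0.0519251 m²;  d cosθ + r = +0.10165 m.
|ω_lever| = |0.0719·8.063·+0.10165| / 0.0519251 = 1.135 rad/s.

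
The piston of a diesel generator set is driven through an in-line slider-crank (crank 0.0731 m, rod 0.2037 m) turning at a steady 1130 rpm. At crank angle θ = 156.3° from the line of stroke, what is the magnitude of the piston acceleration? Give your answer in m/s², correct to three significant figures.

ω = 2π·1130/60 = 118.3 rad/s
x(θ) = r cosθ + √(L² − r² sin²θ); with ω constant, a = ω²·d²x/dθ².
d²x/dθ² = −r cosθ − r²(cos2θ)/√u − r⁴ sin²2θ/(4u^{3/2}),  u = L² − r² sin²θ = 0.0406304 m².
Substituting r = 0.0731 m, L = 0.2037 m, θ = 156.3°: d²x/dθ² = +0.048519 m.
a = ω²·d²x/dθ² = (118.3)²·(+0.048519) = +679.4 m/s²;  |a| = 679.4 m/s².

679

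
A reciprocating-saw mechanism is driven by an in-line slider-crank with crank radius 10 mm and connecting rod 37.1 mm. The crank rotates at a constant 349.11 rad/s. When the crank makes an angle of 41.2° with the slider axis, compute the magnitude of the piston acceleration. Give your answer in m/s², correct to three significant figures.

967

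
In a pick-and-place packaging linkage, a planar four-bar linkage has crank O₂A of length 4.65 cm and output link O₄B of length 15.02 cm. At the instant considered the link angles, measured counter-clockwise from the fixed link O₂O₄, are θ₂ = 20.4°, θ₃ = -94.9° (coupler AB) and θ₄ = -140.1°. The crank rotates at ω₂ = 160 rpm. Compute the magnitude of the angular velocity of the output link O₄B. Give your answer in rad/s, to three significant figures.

6.61

ω₂ = 16.76 rad/s (from 160 rpm).
Differentiating the loop-closure r₂e^{iθ₂}+r₃e^{iθ₃}=r₁+r₄e^{iθ₄} gives r₂ω₂e^{iθ₂}+r₃ω₃e^{iθ₃}=r₄ω₄e^{iθ₄}.
Eliminating the other unknown: ω₄ = r₂ω₂ sin(θ₂−θ₃) / [r₄ sin(θ₄−θ₃)].
Numerator sine = +0.90408; denominator sine = -0.70957.
Result = 0.0465·16.76·(+0.90408) / (0.1502·(-0.70957)) = -6.6091 rad/s; magnitude 6.6091 rad/s.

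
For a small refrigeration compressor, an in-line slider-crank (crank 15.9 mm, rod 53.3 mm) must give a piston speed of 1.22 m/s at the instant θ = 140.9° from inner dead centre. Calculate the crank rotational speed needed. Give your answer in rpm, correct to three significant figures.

1520

For an in-line slider-crank, |v_piston| = rω|sinθ|·[1 + r cosθ/√(L² − r² sin²θ)].
With r = 0.0159 m, L = 0.0533 m, θ = 140.9°: the bracketed kinematic factor |dx/dθ| = 0.0076641 m.
ω = v/|dx/dθ| = 1.22/0.0076641 = 159.18 rad/s.
N = 60ω/(2π) = 1520.1 rpm.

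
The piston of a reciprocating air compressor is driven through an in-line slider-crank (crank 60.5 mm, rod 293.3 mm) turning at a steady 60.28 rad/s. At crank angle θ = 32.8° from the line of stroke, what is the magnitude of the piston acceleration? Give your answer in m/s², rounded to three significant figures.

204

ω = 60.28 rad/s
x(θ) = r cosθ + √(L² − r² sin²θ); with ω constant, a = ω²·d²x/dθ².
d²x/dθ² = −r cosθ − r²(cos2θ)/√u − r⁴ sin²2θ/(4u^{3/2}),  u = L² − r² sin²θ = 0.0849508 m².
Substituting r = 0.0605 m, L = 0.2933 m, θ = 32.8°: d²x/dθ² = -0.056154 m.
a = ω²·d²x/dθ² = (60.28)²·(-0.056154) = -204.05 m/s²;  |a| = 204.05 m/s².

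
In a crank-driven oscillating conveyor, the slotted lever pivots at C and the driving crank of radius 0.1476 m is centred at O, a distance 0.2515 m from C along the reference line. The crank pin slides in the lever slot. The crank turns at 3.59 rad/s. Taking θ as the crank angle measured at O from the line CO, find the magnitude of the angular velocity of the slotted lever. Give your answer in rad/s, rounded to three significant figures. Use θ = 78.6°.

ω = 3.59 rad/s
Crank pin A relative to C: A = (d + r cosθ, r sinθ); lever angle φ = atan2(r sinθ, d + r cosθ).
Differentiating tanφ: φ̇ = rω(d cosθ + r)/(d² + r² + 2dr cosθ).
d² + r² + 2dr cosθ = |CA|² = 0.0997126 m²;  d cosθ + r = +0.19731 m.
|ω_lever| = |0.1476·3.59·+0.19731| / 0.0997126 = 1.0485 rad/s.

1.05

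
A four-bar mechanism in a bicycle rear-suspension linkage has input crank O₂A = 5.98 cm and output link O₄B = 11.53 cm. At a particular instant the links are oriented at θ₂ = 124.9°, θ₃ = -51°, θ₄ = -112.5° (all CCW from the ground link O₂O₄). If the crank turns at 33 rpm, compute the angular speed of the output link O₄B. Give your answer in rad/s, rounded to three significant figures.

0.146

ω₂ = 3.456 rad/s (from 33 rpm).
Differentiating the loop-closure r₂e^{iθ₂}+r₃e^{iθ₃}=r₁+r₄e^{iθ₄} gives r₂ω₂e^{iθ₂}+r₃ω₃e^{iθ₃}=r₄ω₄e^{iθ₄}.
Eliminating the other unknown: ω₄ = r₂ω₂ sin(θ₂−θ₃) / [r₄ sin(θ₄−θ₃)].
Numerator sine = +0.07150; denominator sine = -0.87882.
Result = 0.0598·3.456·(+0.07150) / (0.1153·(-0.87882)) = -0.14582 rad/s; magnitude 0.14582 rad/s.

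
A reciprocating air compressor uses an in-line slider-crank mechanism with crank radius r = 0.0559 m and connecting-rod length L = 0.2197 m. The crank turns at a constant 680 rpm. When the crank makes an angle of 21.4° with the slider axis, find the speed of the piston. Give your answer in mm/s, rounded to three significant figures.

1800

ω = 2π·680/60 = 71.21 rad/s
For an in-line slider-crank, x = r cosθ + √(L² − r² sin²θ), so v = −rω sinθ·[1 + r cosθ/√(L² − r² sin²θ)].
With r = 0.0559 m, L = 0.2197 m, θ = 21.4°: √(L² − r² sin²θ) = 0.21875 m.
v = −0.0559·71.21·0.36488·[1 + 0.0559·0.93106/0.21875] = -1.798 m/s.
|v| = 1.798 m/s = 1798 mm/s.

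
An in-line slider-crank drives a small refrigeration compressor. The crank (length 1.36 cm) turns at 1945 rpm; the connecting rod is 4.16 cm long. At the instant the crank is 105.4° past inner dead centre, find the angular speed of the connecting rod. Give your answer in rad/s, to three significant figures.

18.6

ω = 203.7 rad/s (converted from 1945 rpm).
The rod makes angle φ with the slider axis where L sinφ = r sinθ; differentiating, L cosφ·φ̇ = r ω cosθ.
L cosφ = √(L² − r² sin²θ) = 0.03948 m.
|ω_rod| = r ω |cosθ| / √(L² − r² sin²θ) = 0.0136·203.7·0.26556/0.03948 = 18.632 rad/s.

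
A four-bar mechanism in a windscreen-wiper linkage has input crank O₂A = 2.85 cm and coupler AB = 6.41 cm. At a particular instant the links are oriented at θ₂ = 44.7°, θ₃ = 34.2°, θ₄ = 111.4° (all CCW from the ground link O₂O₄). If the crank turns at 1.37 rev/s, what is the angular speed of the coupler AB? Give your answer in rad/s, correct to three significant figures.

ω₂ = 8.608 rad/s (from 1.37 rev/s).
Differentiating the loop-closure r₂e^{iθ₂}+r₃e^{iθ₃}=r₁+r₄e^{iθ₄} gives r₂ω₂e^{iθ₂}+r₃ω₃e^{iθ₃}=r₄ω₄e^{iθ₄}.
Eliminating the other unknown: ω₃ = r₂ω₂ sin(θ₄−θ₂) / [r₃ sin(θ₃−θ₄)].
Numerator sine = +0.91845; denominator sine = -0.97515.
Result = 0.0285·8.608·(+0.91845) / (0.0641·(-0.97515)) = -3.6047 rad/s; magnitude 3.6047 rad/s.

3.60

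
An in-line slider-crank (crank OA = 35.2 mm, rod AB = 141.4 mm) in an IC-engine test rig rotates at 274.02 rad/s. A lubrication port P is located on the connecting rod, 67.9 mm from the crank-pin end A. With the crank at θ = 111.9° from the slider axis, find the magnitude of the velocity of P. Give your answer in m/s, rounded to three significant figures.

ω = 274 rad/s.  Crank-pin speed |V_A| = rω = 9.6455 m/s, perpendicular to OA.
Rod angle: sinφ = −(r/L) sinθ ⇒ φ = -13.354°; ω_rod = −rω cosθ/√(L²−r²sin²θ) = +26.15 rad/s.
V_P = V_A + ω_rod × AP, with AP = 0.0679 m along the rod.
Components: V_Px = −rω sinθ − a·ω_rod·sinφ = -8.5393 m/s;  V_Py = rω cosθ + a·ω_rod·cosφ = -1.8701 m/s.
|V_P| = √(V_Px² + V_Py²) = 8.7417 m/s.

8.74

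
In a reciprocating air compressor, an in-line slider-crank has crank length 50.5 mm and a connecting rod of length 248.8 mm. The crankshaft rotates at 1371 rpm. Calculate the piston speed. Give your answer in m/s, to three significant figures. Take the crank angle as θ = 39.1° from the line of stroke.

ω = 2π·1371/60 = 143.6 rad/s
For an in-line slider-crank, x = r cosθ + √(L² − r² sin²θ), so v = −rω sinθ·[1 + r cosθ/√(L² − r² sin²θ)].
With r = 0.0505 m, L = 0.2488 m, θ = 39.1°: √(L² − r² sin²θ) = 0.24675 m.
v = −0.0505·143.6·0.63068·[1 + 0.0505·0.77605/0.24675] = -5.2988 m/s.
|v| = 5.2988 m/s.

5.30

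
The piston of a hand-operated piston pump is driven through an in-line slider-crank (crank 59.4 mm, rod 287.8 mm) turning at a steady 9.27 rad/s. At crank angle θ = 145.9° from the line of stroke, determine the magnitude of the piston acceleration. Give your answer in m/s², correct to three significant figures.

3.82

ω = 9.27 rad/s
x(θ) = r cosθ + √(L² − r² sin²θ); with ω constant, a = ω²·d²x/dθ².
d²x/dθ² = −r cosθ − r²(cos2θ)/√u − r⁴ sin²2θ/(4u^{3/2}),  u = L² − r² sin²θ = 0.0817198 m².
Substituting r = 0.0594 m, L = 0.2878 m, θ = 145.9°: d²x/dθ² = +0.044488 m.
a = ω²·d²x/dθ² = (9.27)²·(+0.044488) = +3.823 m/s²;  |a| = 3.823 m/s².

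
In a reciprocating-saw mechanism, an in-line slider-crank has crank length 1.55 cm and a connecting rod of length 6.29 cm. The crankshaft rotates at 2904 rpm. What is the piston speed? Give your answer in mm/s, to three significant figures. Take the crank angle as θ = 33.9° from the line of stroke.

3170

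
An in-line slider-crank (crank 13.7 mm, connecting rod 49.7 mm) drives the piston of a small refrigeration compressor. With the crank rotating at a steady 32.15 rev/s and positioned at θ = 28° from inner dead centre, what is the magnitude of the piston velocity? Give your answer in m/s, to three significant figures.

1.62

ω = 2π·32.1 = 202 rad/s
For an in-line slider-crank, x = r cosθ + √(L² − r² sin²θ), so v = −rω sinθ·[1 + r cosθ/√(L² − r² sin²θ)].
With r = 0.0137 m, L = 0.0497 m, θ = 28°: √(L² − r² sin²θ) = 0.049282 m.
v = −0.0137·202·0.46947·[1 + 0.0137·0.88295/0.049282] = -1.6181 m/s.
|v| = 1.6181 m/s.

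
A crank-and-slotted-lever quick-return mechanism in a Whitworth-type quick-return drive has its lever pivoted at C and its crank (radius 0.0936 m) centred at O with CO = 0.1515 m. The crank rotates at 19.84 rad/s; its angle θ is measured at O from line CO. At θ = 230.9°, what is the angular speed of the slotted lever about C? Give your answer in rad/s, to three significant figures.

0.262

ω = 19.84 rad/s
Crank pin A relative to C: A = (d + r cosθ, r sinθ); lever angle φ = atan2(r sinθ, d + r cosθ).
Differentiating tanφ: φ̇ = rω(d cosθ + r)/(d² + r² + 2dr cosθ).
d² + r² + 2dr cosθ = |CA|² = 0.0138267 m²;  d cosθ + r = -0.0019474 m.
|ω_lever| = |0.0936·19.84·-0.0019474| / 0.0138267 = 0.26155 rad/s.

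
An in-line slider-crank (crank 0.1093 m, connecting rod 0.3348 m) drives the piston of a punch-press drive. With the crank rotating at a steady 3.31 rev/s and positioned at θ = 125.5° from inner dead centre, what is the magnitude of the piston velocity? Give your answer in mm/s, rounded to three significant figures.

1490

ω = 2π·3.31 = 20.8 rad/s
For an in-line slider-crank, x = r cosθ + √(L² − r² sin²θ), so v = −rω sinθ·[1 + r cosθ/√(L² − r² sin²θ)].
With r = 0.1093 m, L = 0.3348 m, θ = 125.5°: √(L² − r² sin²θ) = 0.32276 m.
v = −0.1093·20.8·0.81412·[1 + 0.1093·-0.58070/0.32276] = -1.4867 m/s.
|v| = 1.4867 m/s = 1486.7 mm/s.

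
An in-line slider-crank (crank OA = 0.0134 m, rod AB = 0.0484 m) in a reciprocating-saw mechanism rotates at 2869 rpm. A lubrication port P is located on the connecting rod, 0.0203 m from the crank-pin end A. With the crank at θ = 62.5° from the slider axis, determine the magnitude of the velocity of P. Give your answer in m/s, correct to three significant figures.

3.92

ω = 300.4 rad/s.  Crank-pin speed |V_A| = rω = 4.0259 m/s, perpendicular to OA.
Rod angle: sinφ = −(r/L) sinθ ⇒ φ = -14.216°; ω_rod = −rω cosθ/√(L²−r²sin²θ) = -39.622 rad/s.
V_P = V_A + ω_rod × AP, with AP = 0.0203 m along the rod.
Components: V_Px = −rω sinθ − a·ω_rod·sinφ = -3.7685 m/s;  V_Py = rω cosθ + a·ω_rod·cosφ = +1.0793 m/s.
|V_P| = √(V_Px² + V_Py²) = 3.92 m/s.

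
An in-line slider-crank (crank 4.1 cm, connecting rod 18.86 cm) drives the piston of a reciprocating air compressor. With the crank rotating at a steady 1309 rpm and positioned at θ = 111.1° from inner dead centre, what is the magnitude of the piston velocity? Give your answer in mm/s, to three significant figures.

4820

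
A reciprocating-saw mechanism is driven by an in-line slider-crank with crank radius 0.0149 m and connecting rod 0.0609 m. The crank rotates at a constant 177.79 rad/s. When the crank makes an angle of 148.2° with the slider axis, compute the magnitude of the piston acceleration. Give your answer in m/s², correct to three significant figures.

347

ω = 177.8 rad/s
x(θ) = r cosθ + √(L² − r² sin²θ); with ω constant, a = ω²·d²x/dθ².
d²x/dθ² = −r cosθ − r²(cos2θ)/√u − r⁴ sin²2θ/(4u^{3/2}),  u = L² − r² sin²θ = 0.00364716 m².
Substituting r = 0.0149 m, L = 0.0609 m, θ = 148.2°: d²x/dθ² = +0.010984 m.
a = ω²·d²x/dθ² = (177.8)²·(+0.010984) = +347.2 m/s²;  |a| = 347.2 m/s².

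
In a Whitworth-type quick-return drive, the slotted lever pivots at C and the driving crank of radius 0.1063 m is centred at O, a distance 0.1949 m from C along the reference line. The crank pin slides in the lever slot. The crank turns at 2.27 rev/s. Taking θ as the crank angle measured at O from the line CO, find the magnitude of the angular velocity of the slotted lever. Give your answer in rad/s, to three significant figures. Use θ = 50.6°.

ω = 14.26 rad/s (from 2.27 rev/s).
Crank pin A relative to C: A = (d + r cosθ, r sinθ); lever angle φ = atan2(r sinθ, d + r cosθ).
Differentiating tanφ: φ̇ = rω(d cosθ + r)/(d² + r² + 2dr cosθ).
d² + r² + 2dr cosθ = |CA|² = 0.0755862 m²;  d cosθ + r = +0.23001 m.
|ω_lever| = |0.1063·14.26·+0.23001| / 0.0755862 = 4.6136 rad/s.

4.61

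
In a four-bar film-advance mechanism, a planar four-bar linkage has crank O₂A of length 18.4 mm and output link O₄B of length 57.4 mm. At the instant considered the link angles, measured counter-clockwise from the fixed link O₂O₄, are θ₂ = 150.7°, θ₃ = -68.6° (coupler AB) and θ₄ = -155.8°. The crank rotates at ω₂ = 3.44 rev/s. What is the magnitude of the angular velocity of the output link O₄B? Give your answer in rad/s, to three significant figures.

ω₂ = 21.61 rad/s (from 3.44 rev/s).
Differentiating the loop-closure r₂e^{iθ₂}+r₃e^{iθ₃}=r₁+r₄e^{iθ₄} gives r₂ω₂e^{iθ₂}+r₃ω₃e^{iθ₃}=r₄ω₄e^{iθ₄}.
Eliminating the other unknown: ω₄ = r₂ω₂ sin(θ₂−θ₃) / [r₄ sin(θ₄−θ₃)].
Numerator sine = -0.63338; denominator sine = -0.99881.
Result = 0.0184·21.61·(-0.63338) / (0.0574·(-0.99881)) = +4.3937 rad/s; magnitude 4.3937 rad/s.

4.39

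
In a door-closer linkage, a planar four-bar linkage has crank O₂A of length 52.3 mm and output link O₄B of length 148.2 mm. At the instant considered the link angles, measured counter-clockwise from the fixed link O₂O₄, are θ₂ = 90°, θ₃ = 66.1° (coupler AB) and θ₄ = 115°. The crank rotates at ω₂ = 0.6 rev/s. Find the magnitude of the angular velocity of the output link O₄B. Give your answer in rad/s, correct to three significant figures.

0.715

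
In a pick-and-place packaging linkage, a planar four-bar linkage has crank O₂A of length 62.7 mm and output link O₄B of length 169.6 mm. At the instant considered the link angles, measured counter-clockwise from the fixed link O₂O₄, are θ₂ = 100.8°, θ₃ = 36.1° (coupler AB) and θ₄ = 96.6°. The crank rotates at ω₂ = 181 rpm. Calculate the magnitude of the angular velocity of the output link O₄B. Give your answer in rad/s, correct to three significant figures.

7.28

ω₂ = 18.95 rad/s (from 181 rpm).
Differentiating the loop-closure r₂e^{iθ₂}+r₃e^{iθ₃}=r₁+r₄e^{iθ₄} gives r₂ω₂e^{iθ₂}+r₃ω₃e^{iθ₃}=r₄ω₄e^{iθ₄}.
Eliminating the other unknown: ω₄ = r₂ω₂ sin(θ₂−θ₃) / [r₄ sin(θ₄−θ₃)].
Numerator sine = +0.90408; denominator sine = +0.87036.
Result = 0.0627·18.95·(+0.90408) / (0.1696·(+0.87036)) = +7.2788 rad/s; magnitude 7.2788 rad/s.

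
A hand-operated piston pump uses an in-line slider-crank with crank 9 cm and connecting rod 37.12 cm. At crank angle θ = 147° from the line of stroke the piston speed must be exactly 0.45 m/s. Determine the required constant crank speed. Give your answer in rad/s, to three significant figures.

11.5

For an in-line slider-crank, |v_piston| = rω|sinθ|·[1 + r cosθ/√(L² − r² sin²θ)].
With r = 0.09 m, L = 0.3712 m, θ = 147°: the bracketed kinematic factor |dx/dθ| = 0.038962 m.
ω = v/|dx/dθ| = 0.45/0.038962 = 11.55 rad/s.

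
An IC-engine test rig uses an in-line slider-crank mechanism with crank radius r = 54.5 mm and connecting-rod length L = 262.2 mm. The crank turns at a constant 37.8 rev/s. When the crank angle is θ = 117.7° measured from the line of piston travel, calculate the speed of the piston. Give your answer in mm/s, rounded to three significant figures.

10300

ω = 2π·37.8 = 237.5 rad/s
For an in-line slider-crank, x = r cosθ + √(L² − r² sin²θ), so v = −rω sinθ·[1 + r cosθ/√(L² − r² sin²θ)].
With r = 0.0545 m, L = 0.2622 m, θ = 117.7°: √(L² − r² sin²θ) = 0.25772 m.
v = −0.0545·237.5·0.88539·[1 + 0.0545·-0.46484/0.25772] = -10.334 m/s.
|v| = 10.334 m/s = 10334 mm/s.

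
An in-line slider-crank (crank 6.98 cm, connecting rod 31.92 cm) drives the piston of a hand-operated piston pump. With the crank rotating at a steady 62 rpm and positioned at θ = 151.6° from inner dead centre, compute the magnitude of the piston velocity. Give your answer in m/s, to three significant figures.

ω = 2π·62/60 = 6.493 rad/s
For an in-line slider-crank, x = r cosθ + √(L² − r² sin²θ), so v = −rω sinθ·[1 + r cosθ/√(L² − r² sin²θ)].
With r = 0.0698 m, L = 0.3192 m, θ = 151.6°: √(L² − r² sin²θ) = 0.31747 m.
v = −0.0698·6.493·0.47562·[1 + 0.0698·-0.87965/0.31747] = -0.17386 m/s.
|v| = 0.17386 m/s.

0.174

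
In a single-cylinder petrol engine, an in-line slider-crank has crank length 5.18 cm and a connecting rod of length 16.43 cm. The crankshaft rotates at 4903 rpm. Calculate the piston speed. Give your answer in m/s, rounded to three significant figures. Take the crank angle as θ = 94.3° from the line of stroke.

25.9

ω = 2π·4903/60 = 513.4 rad/s
For an in-line slider-crank, x = r cosθ + √(L² − r² sin²θ), so v = −rω sinθ·[1 + r cosθ/√(L² − r² sin²θ)].
With r = 0.0518 m, L = 0.1643 m, θ = 94.3°: √(L² − r² sin²θ) = 0.15597 m.
v = −0.0518·513.4·0.99719·[1 + 0.0518·-0.07498/0.15597] = -25.861 m/s.
|v| = 25.861 m/s.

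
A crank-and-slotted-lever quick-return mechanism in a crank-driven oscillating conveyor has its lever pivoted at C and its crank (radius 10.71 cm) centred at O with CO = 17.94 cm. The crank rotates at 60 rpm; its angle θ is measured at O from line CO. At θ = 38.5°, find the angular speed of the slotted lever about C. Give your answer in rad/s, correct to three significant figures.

ω = 6.283 rad/s (from 60 rpm).
Crank pin A relative to C: A = (d + r cosθ, r sinθ); lever angle φ = atan2(r sinθ, d + r cosθ).
Differentiating tanφ: φ̇ = rω(d cosθ + r)/(d² + r² + 2dr cosθ).
d² + r² + 2dr cosθ = |CA|² = 0.0737284 m²;  d cosθ + r = +0.2475 m.
|ω_lever| = |0.1071·6.283·+0.2475| / 0.0737284 = 2.259 rad/s.

2.26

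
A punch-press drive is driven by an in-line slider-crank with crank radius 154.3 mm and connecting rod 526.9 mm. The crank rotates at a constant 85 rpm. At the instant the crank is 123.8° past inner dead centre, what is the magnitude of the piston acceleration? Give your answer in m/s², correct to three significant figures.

ω = 2π·85/60 = 8.901 rad/s
x(θ) = r cosθ + √(L² − r² sin²θ); with ω constant, a = ω²·d²x/dθ².
d²x/dθ² = −r cosθ − r²(cos2θ)/√u − r⁴ sin²2θ/(4u^{3/2}),  u = L² − r² sin²θ = 0.261183 m².
Substituting r = 0.1543 m, L = 0.5269 m, θ = 123.8°: d²x/dθ² = +0.10268 m.
a = ω²·d²x/dθ² = (8.901)²·(+0.10268) = +8.1356 m/s²;  |a| = 8.1356 m/s².

8.14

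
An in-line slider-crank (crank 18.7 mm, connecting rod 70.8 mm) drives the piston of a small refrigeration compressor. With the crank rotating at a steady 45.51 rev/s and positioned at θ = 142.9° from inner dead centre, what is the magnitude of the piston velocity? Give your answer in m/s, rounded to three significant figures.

2.54

ω = 2π·45.5 = 285.9 rad/s
For an in-line slider-crank, x = r cosθ + √(L² − r² sin²θ), so v = −rω sinθ·[1 + r cosθ/√(L² − r² sin²θ)].
With r = 0.0187 m, L = 0.0708 m, θ = 142.9°: √(L² − r² sin²θ) = 0.069896 m.
v = −0.0187·285.9·0.60321·[1 + 0.0187·-0.79758/0.069896] = -2.5372 m/s.
|v| = 2.5372 m/s.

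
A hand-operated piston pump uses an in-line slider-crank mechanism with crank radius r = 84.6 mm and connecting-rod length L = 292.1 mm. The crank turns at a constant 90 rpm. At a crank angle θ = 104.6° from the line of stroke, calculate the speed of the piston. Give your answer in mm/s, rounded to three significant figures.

ω = 2π·90/60 = 9.425 rad/s
For an in-line slider-crank, x = r cosθ + √(L² − r² sin²θ), so v = −rω sinθ·[1 + r cosθ/√(L² − r² sin²θ)].
With r = 0.0846 m, L = 0.2921 m, θ = 104.6°: √(L² − r² sin²θ) = 0.28039 m.
v = −0.0846·9.425·0.96771·[1 + 0.0846·-0.25207/0.28039] = -0.71291 m/s.
|v| = 0.71291 m/s = 712.91 mm/s.

713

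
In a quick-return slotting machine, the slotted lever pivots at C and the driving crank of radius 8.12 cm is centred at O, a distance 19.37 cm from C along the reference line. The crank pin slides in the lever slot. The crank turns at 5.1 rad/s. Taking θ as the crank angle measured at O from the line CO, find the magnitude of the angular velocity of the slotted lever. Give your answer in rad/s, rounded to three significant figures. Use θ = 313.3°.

1.35

ω = 5.1 rad/s
Crank pin A relative to C: A = (d + r cosθ, r sinθ); lever angle φ = atan2(r sinθ, d + r cosθ).
Differentiating tanφ: φ̇ = rω(d cosθ + r)/(d² + r² + 2dr cosθ).
d² + r² + 2dr cosθ = |CA|² = 0.0656868 m²;  d cosθ + r = +0.21404 m.
|ω_lever| = |0.0812·5.1·+0.21404| / 0.0656868 = 1.3494 rad/s.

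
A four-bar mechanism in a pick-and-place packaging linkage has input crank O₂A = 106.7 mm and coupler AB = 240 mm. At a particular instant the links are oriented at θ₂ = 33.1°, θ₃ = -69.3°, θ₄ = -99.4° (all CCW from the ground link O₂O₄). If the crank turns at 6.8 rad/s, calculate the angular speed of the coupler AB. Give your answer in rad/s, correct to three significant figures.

4.44

ω₂ = 6.8 rad/s
Differentiating the loop-closure r₂e^{iθ₂}+r₃e^{iθ₃}=r₁+r₄e^{iθ₄} gives r₂ω₂e^{iθ₂}+r₃ω₃e^{iθ₃}=r₄ω₄e^{iθ₄}.
Eliminating the other unknown: ω₃ = r₂ω₂ sin(θ₄−θ₂) / [r₃ sin(θ₃−θ₄)].
Numerator sine = -0.73728; denominator sine = +0.50151.
Result = 0.1067·6.8·(-0.73728) / (0.24·(+0.50151)) = -4.4444 rad/s; magnitude 4.4444 rad/s.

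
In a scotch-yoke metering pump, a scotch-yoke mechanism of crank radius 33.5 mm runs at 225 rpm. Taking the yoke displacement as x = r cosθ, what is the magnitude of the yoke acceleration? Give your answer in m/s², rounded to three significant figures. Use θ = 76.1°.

ω = 23.56 rad/s (from 225 rpm).
x = r cosθ ⇒ ẍ = −rω² cosθ (ω constant).
|a| = rω²|cosθ| = 0.0335·(23.56)²·|cos 76.1°| = 4.4678 m/s².

4.47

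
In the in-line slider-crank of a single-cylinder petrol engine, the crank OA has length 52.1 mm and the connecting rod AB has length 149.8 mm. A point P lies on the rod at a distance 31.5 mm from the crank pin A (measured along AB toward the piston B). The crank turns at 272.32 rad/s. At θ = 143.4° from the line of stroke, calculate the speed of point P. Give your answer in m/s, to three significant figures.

12.0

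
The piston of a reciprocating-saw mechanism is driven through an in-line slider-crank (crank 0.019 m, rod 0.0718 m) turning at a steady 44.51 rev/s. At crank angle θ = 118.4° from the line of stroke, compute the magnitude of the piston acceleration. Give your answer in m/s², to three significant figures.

923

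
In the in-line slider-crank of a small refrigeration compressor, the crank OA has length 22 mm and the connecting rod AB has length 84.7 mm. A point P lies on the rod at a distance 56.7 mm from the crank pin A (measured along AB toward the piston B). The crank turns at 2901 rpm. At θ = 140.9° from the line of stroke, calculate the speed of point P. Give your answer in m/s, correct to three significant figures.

4.02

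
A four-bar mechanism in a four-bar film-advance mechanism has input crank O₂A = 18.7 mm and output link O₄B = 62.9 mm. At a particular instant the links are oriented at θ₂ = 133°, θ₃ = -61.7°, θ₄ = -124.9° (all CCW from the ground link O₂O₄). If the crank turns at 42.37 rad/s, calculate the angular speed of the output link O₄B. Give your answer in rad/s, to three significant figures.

3.58

ω₂ = 42.37 rad/s
Differentiating the loop-closure r₂e^{iθ₂}+r₃e^{iθ₃}=r₁+r₄e^{iθ₄} gives r₂ω₂e^{iθ₂}+r₃ω₃e^{iθ₃}=r₄ω₄e^{iθ₄}.
Eliminating the other unknown: ω₄ = r₂ω₂ sin(θ₂−θ₃) / [r₄ sin(θ₄−θ₃)].
Numerator sine = -0.25376; denominator sine = -0.89259.
Result = 0.0187·42.37·(-0.25376) / (0.0629·(-0.89259)) = +3.5811 rad/s; magnitude 3.5811 rad/s.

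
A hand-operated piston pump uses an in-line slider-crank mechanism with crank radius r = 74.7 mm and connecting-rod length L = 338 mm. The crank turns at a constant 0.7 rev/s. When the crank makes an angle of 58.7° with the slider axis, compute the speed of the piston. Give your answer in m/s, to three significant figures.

ω = 2π·0.7 = 4.398 rad/s
For an in-line slider-crank, x = r cosθ + √(L² − r² sin²θ), so v = −rω sinθ·[1 + r cosθ/√(L² − r² sin²θ)].
With r = 0.0747 m, L = 0.338 m, θ = 58.7°: √(L² − r² sin²θ) = 0.33192 m.
v = −0.0747·4.398·0.85446·[1 + 0.0747·0.51952/0.33192] = -0.31355 m/s.
|v| = 0.31355 m/s.

0.314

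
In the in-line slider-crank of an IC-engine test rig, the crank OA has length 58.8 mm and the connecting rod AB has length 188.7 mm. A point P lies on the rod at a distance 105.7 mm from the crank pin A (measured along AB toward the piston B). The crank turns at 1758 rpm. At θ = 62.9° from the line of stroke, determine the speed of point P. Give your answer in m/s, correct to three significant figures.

ω = 184.1 rad/s.  Crank-pin speed |V_A| = rω = 10.825 m/s, perpendicular to OA.
Rod angle: sinφ = −(r/L) sinθ ⇒ φ = -16.105°; ω_rod = −rω cosθ/√(L²−r²sin²θ) = -27.2 rad/s.
V_P = V_A + ω_rod × AP, with AP = 0.1057 m along the rod.
Components: V_Px = −rω sinθ − a·ω_rod·sinφ = -10.434 m/s;  V_Py = rω cosθ + a·ω_rod·cosφ = +2.169 m/s.
|V_P| = √(V_Px² + V_Py²) = 10.657 m/s.

10.7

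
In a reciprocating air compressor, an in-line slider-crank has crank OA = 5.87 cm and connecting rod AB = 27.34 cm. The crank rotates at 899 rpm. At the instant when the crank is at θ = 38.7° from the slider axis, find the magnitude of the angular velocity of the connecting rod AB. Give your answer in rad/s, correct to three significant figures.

15.9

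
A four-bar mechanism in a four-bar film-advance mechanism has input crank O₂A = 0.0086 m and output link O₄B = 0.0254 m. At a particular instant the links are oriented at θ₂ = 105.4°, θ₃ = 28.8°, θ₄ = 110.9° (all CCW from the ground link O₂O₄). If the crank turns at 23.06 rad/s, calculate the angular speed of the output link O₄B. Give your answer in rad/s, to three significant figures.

ω₂ = 23.06 rad/s
Differentiating the loop-closure r₂e^{iθ₂}+r₃e^{iθ₃}=r₁+r₄e^{iθ₄} gives r₂ω₂e^{iθ₂}+r₃ω₃e^{iθ₃}=r₄ω₄e^{iθ₄}.
Eliminating the other unknown: ω₄ = r₂ω₂ sin(θ₂−θ₃) / [r₄ sin(θ₄−θ₃)].
Numerator sine = +0.97278; denominator sine = +0.99051.
Result = 0.0086·23.06·(+0.97278) / (0.0254·(+0.99051)) = +7.6679 rad/s; magnitude 7.6679 rad/s.

7.67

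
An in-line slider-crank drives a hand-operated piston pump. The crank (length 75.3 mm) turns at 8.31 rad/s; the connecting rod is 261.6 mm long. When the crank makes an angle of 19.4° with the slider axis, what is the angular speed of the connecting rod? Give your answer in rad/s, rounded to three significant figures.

ω = 8.31 rad/s
The rod makes angle φ with the slider axis where L sinφ = r sinθ; differentiating, L cosφ·φ̇ = r ω cosθ.
L cosφ = √(L² − r² sin²θ) = 0.2604 m.
|ω_rod| = r ω |cosθ| / √(L² − r² sin²θ) = 0.0753·8.31·0.94322/0.2604 = 2.2666 rad/s.

2.27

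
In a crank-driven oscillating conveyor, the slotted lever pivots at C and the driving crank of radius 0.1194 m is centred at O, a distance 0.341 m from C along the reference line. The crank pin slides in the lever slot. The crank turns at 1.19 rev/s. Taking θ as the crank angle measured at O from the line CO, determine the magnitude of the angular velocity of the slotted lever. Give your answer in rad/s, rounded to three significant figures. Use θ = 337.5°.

1.88

ω = 7.477 rad/s (from 1.19 rev/s).
Crank pin A relative to C: A = (d + r cosθ, r sinθ); lever angle φ = atan2(r sinθ, d + r cosθ).
Differentiating tanφ: φ̇ = rω(d cosθ + r)/(d² + r² + 2dr cosθ).
d² + r² + 2dr cosθ = |CA|² = 0.20577 m²;  d cosθ + r = +0.43444 m.
|ω_lever| = |0.1194·7.477·+0.43444| / 0.20577 = 1.8849 rad/s.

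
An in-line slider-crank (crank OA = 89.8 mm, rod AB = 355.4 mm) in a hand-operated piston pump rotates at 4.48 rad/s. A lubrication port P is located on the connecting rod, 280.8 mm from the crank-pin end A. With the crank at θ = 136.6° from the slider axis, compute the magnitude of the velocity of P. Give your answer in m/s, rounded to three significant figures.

ω = 4.48 rad/s.  Crank-pin speed |V_A| = rω = 0.4023 m/s, perpendicular to OA.
Rod angle: sinφ = −(r/L) sinθ ⇒ φ = -9.998°; ω_rod = −rω cosθ/√(L²−r²sin²θ) = +0.83515 rad/s.
V_P = V_A + ω_rod × AP, with AP = 0.2808 m along the rod.
Components: V_Px = −rω sinθ − a·ω_rod·sinφ = -0.23571 m/s;  V_Py = rω cosθ + a·ω_rod·cosφ = -0.061356 m/s.
|V_P| = √(V_Px² + V_Py²) = 0.24356 m/s.

0.244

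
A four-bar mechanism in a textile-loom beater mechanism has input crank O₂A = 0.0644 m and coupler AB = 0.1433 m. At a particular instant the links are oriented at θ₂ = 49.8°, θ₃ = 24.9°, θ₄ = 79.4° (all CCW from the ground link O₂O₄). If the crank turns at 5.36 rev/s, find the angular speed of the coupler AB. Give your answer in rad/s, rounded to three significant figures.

ω₂ = 33.68 rad/s (from 5.36 rev/s).
Differentiating the loop-closure r₂e^{iθ₂}+r₃e^{iθ₃}=r₁+r₄e^{iθ₄} gives r₂ω₂e^{iθ₂}+r₃ω₃e^{iθ₃}=r₄ω₄e^{iθ₄}.
Eliminating the other unknown: ω₃ = r₂ω₂ sin(θ₄−θ₂) / [r₃ sin(θ₃−θ₄)].
Numerator sine = +0.49394; denominator sine = -0.81412.
Result = 0.0644·33.68·(+0.49394) / (0.1433·(-0.81412)) = -9.1828 rad/s; magnitude 9.1828 rad/s.

9.18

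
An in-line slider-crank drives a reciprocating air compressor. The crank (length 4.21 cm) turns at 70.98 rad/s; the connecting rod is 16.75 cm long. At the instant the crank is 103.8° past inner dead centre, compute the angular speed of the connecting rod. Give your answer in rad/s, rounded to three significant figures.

ω = 70.98 rad/s
The rod makes angle φ with the slider axis where L sinφ = r sinθ; differentiating, L cosφ·φ̇ = r ω cosθ.
L cosφ = √(L² − r² sin²θ) = 0.16243 m.
|ω_rod| = r ω |cosθ| / √(L² − r² sin²θ) = 0.0421·70.98·0.23853/0.16243 = 4.3883 rad/s.

4.39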